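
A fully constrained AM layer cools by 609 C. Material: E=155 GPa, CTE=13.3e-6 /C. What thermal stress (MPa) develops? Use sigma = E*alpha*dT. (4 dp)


sigma = 155*1000 * 13.3e-6 * 609 = 1255.4535 MPa


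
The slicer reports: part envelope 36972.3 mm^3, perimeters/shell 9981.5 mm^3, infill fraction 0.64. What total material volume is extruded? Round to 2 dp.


V_infill = (36972.3 - 9981.5) * 0.64 = 17274.11
V_total = 9981.5 + 17274.11 = 27255.61 mm^3


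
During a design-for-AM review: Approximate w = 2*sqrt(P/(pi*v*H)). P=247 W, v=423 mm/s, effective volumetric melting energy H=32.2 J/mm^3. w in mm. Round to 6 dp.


w = 2*sqrt(247/(pi*423*32.2)) = 0.151952 mm


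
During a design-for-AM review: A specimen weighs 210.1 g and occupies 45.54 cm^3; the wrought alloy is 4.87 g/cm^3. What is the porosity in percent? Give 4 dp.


rho_part = 210.1 / 45.54 = 4.61352657 g/cm^3
Porosity = (1 - 4.61352657/4.87)*100 = 5.2664 %


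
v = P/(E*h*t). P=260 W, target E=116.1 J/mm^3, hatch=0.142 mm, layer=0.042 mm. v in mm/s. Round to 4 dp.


v = 260 / (116.1*0.142*0.042) = 375.4944 mm/s


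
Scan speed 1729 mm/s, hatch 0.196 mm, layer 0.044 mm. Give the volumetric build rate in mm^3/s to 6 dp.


Rate = 1729 * 0.196 * 0.044 = 14.910896 mm^3/s


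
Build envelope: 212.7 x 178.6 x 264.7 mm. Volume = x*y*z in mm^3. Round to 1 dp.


V = 212.7 * 178.6 * 264.7 = 10055481.8 mm^3


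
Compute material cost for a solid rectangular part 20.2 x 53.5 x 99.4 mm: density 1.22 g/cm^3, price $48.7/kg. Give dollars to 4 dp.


V = 20.2 * 53.5 * 99.4 = 107421.58 mm^3 = 107.42158 cm^3
Mass = 107.42158 * 1.22 / 1000 = 0.13105433 kg
Cost = 0.13105433 * 48.7 = 6.3823 $


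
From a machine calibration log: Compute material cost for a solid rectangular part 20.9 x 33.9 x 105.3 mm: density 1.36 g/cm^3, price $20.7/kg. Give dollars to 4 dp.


V = 20.9 * 33.9 * 105.3 = 74606.103 mm^3 = 74.606103 cm^3
Mass = 74.606103 * 1.36 / 1000 = 0.1014643 kg
Cost = 0.1014643 * 20.7 = 2.1003 $


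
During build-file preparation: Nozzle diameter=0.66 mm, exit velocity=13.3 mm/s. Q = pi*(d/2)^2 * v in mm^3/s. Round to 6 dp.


A = pi*(0.66/2)^2 = 0.34211944 mm^2
Q = 0.34211944 * 13.3 = 4.550189 mm^3/s


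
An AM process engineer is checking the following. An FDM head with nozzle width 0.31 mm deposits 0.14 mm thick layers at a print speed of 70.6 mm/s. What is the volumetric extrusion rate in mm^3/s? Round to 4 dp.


Rate = 0.31 * 0.14 * 70.6 = 3.064 mm^3/s


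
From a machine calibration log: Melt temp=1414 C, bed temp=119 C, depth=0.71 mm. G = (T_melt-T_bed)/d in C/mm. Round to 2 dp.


G = (1414-119)/0.71 = 1823.94 C/mm


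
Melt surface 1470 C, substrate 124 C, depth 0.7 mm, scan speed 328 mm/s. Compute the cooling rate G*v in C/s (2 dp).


G = (1470-124)/0.7 = 1922.85714286 C/mm
CR = 1922.85714286 * 328 = 630697.14 C/s


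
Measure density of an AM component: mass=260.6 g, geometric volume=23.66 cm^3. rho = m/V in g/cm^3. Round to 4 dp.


rho = 260.6 / 23.66 = 11.0144 g/cm^3


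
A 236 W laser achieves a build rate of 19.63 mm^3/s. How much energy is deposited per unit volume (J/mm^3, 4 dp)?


SE = 236 / 19.63 = 12.0224 J/mm^3


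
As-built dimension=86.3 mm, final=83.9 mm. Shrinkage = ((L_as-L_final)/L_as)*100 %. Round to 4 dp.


Shrinkage = ((86.3-83.9)/86.3)*100 = 2.781 %


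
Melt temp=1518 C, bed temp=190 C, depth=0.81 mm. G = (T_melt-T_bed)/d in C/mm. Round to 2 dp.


G = (1518-190)/0.81 = 1639.51 C/mm


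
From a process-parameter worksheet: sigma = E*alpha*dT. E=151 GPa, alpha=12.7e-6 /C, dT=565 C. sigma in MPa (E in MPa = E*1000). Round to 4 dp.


sigma = 151*1000 * 12.7e-6 * 565 = 1083.5005 MPa


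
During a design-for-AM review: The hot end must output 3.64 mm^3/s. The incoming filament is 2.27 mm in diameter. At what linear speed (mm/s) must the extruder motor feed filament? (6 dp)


A = pi*(2.27/2)^2 = 4.047078
v = 3.64 / 4.047078 = 0.899414 mm/s


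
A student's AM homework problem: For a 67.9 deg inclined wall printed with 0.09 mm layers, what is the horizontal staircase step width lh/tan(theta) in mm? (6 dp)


step = 0.09 / tan(67.9) = 0.036545 mm


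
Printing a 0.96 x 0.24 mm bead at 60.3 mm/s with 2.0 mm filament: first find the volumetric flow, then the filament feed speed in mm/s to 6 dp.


Q = 0.96 * 0.24 * 60.3 = 13.89312 mm^3/s
A_fil = pi*(2.0/2)^2 = 3.14159265 mm^2
v_feed = 13.89312 / 3.14159265 = 4.422317 mm/s


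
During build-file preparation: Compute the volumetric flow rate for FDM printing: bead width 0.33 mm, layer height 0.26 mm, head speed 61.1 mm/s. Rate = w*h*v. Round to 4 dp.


Rate = 0.33 * 0.26 * 61.1 = 5.2424 mm^3/s


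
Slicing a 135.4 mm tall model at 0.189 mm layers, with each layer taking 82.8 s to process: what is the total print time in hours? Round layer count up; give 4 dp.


Layers = ceil(135.4/0.189) = 717
t = 717 * 82.8 / 3600 = 16.491 hrs


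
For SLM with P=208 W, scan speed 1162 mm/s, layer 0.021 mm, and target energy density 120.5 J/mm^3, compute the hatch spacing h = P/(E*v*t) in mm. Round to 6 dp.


h = 208 / (120.5*1162*0.021) = 0.070738 mm


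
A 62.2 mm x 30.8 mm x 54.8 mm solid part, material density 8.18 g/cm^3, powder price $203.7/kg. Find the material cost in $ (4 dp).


V = 62.2 * 30.8 * 54.8 = 104983.648 mm^3 = 104.983648 cm^3
Mass = 104.983648 * 8.18 / 1000 = 0.85876624 kg
Cost = 0.85876624 * 203.7 = 174.9307 $


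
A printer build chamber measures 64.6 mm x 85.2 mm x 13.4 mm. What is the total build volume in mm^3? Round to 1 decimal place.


V = 64.6 * 85.2 * 13.4 = 73752.5 mm^3


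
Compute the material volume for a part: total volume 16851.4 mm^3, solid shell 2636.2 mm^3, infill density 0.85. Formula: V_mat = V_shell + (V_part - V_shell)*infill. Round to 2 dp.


V_infill = (16851.4 - 2636.2) * 0.85 = 12082.92
V_total = 2636.2 + 12082.92 = 14719.12 mm^3


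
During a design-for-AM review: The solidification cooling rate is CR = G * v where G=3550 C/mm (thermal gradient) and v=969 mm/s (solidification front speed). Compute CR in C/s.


CR = 3550 * 969 = 3439950 C/s


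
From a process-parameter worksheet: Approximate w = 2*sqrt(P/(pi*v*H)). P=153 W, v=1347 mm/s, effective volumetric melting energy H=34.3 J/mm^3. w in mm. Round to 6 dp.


w = 2*sqrt(153/(pi*1347*34.3)) = 0.064934 mm


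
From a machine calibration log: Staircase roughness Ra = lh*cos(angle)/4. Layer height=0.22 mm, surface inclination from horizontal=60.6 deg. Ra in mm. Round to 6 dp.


Ra = 0.22 * cos(60.6) / 4 = 0.027 mm


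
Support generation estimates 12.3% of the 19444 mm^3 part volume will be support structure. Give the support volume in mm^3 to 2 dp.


V_support = 19444 * 0.123 = 2391.61 mm^3


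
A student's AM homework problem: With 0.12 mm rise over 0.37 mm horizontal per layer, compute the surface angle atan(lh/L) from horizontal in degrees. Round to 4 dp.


angle = atan(0.12/0.37) = 17.9691 degrees


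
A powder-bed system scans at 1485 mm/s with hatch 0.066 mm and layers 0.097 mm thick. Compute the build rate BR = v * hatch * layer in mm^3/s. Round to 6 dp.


Rate = 1485 * 0.066 * 0.097 = 9.50697 mm^3/s


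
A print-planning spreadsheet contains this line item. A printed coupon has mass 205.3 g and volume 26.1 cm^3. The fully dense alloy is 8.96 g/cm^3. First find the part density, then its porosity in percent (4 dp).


rho_part = 205.3 / 26.1 = 7.86590038 g/cm^3
Porosity = (1 - 7.86590038/8.96)*100 = 12.2109 %


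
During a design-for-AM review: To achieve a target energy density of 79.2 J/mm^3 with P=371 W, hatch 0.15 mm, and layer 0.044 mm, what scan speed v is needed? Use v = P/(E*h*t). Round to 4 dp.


v = 371 / (79.2*0.15*0.044) = 709.749 mm/s


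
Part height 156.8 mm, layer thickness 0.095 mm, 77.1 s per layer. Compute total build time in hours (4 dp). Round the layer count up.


Layers = ceil(156.8/0.095) = 1651
t = 1651 * 77.1 / 3600 = 35.3589 hrs


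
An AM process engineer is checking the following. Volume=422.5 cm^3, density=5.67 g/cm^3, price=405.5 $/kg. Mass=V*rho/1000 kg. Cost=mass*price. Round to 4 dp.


Mass = 422.5*5.67/1000 = 2.395575 kg
Cost = 2.395575 * 405.5 = 971.4057 $


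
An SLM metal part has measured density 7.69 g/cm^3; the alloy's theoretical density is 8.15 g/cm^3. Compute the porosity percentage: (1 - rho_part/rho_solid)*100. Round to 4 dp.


Porosity = (1-7.69/8.15)*100 = 5.6442 %


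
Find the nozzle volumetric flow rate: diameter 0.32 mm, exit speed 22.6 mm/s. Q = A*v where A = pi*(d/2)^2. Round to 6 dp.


A = pi*(0.32/2)^2 = 0.08042477 mm^2
Q = 0.08042477 * 22.6 = 1.8176 mm^3/s


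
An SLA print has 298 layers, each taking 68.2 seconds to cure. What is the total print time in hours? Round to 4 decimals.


t = 298 * 68.2 / 3600 = 5.6454 hrs


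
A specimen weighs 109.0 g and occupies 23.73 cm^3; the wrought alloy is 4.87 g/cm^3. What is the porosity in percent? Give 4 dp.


rho_part = 109.0 / 23.73 = 4.59334176 g/cm^3
Porosity = (1 - 4.59334176/4.87)*100 = 5.6809 %


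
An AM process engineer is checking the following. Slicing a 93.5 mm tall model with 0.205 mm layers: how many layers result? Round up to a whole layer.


Layers = ceil(93.5/0.205) = 457


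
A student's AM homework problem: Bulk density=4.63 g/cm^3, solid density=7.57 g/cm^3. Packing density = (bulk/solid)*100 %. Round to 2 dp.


Packing = (4.63/7.57)*100 = 61.16 %


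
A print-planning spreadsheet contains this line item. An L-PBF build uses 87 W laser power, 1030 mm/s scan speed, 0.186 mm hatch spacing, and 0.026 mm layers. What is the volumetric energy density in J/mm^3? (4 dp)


E = 87 / (1030*0.186*0.026) = 17.4661 J/mm^3


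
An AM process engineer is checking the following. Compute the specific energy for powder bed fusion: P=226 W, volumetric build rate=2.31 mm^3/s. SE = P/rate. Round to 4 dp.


SE = 226 / 2.31 = 97.8355 J/mm^3


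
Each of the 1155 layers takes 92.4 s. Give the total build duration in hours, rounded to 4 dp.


t = 1155 * 92.4 / 3600 = 29.645 hrs


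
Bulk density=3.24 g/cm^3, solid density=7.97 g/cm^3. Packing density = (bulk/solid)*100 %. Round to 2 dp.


Packing = (3.24/7.97)*100 = 40.65 %


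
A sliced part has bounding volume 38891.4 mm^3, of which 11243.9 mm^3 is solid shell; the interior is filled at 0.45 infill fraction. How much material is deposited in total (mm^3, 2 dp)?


V_infill = (38891.4 - 11243.9) * 0.45 = 12441.38
V_total = 11243.9 + 12441.38 = 23685.28 mm^3


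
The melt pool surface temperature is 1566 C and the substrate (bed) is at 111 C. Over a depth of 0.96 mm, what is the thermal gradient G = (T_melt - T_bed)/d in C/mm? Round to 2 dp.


G = (1566-111)/0.96 = 1515.63 C/mm


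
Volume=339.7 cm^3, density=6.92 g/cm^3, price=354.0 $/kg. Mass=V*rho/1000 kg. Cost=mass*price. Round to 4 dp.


Mass = 339.7*6.92/1000 = 2.350724 kg
Cost = 2.350724 * 354.0 = 832.1563 $


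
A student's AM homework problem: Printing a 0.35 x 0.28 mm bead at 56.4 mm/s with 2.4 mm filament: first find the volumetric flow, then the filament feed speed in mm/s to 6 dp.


Q = 0.35 * 0.28 * 56.4 = 5.5272 mm^3/s
A_fil = pi*(2.4/2)^2 = 4.52389342 mm^2
v_feed = 5.5272 / 4.52389342 = 1.221779 mm/s


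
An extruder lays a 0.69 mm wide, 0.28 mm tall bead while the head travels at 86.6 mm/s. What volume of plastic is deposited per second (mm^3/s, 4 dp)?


Rate = 0.69 * 0.28 * 86.6 = 16.7311 mm^3/s


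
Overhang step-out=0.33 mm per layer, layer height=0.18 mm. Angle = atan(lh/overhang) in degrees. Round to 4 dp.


angle = atan(0.18/0.33) = 28.6105 degrees


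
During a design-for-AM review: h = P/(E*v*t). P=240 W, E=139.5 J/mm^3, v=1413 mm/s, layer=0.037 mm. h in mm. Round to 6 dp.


h = 240 / (139.5*1413*0.037) = 0.032907 mm


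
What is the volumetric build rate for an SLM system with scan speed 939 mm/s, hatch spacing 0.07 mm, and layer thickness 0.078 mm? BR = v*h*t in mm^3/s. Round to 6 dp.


Rate = 939 * 0.07 * 0.078 = 5.12694 mm^3/s


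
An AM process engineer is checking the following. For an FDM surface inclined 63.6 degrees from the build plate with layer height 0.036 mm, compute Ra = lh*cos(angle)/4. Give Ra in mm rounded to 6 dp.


Ra = 0.036 * cos(63.6) / 4 = 0.004002 mm


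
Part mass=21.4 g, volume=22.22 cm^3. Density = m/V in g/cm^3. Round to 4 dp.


rho = 21.4 / 22.22 = 0.9631 g/cm^3


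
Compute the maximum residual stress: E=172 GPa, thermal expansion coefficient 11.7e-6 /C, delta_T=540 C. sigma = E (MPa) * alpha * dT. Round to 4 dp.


sigma = 172*1000 * 11.7e-6 * 540 = 1086.696 MPa


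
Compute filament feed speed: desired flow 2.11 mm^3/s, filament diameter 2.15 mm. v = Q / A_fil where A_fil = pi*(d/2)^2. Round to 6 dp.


A = pi*(2.15/2)^2 = 3.630503
v = 2.11 / 3.630503 = 0.581187 mm/s


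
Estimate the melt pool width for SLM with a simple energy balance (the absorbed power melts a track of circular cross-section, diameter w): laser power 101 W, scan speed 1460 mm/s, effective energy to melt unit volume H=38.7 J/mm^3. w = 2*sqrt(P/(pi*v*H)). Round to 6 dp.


w = 2*sqrt(101/(pi*1460*38.7)) = 0.047707 mm


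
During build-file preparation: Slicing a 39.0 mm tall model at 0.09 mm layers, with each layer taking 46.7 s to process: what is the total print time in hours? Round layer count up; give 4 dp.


Layers = ceil(39.0/0.09) = 434
t = 434 * 46.7 / 3600 = 5.6299 hrs


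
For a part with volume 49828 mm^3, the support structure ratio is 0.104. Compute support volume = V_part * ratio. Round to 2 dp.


V_support = 49828 * 0.104 = 5182.11 mm^3


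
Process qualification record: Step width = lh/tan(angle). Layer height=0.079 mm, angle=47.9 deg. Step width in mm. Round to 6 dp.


step = 0.079 / tan(47.9) = 0.071382 mm


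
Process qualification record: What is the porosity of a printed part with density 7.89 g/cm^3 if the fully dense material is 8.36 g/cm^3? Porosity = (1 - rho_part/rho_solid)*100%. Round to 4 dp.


Porosity = (1-7.89/8.36)*100 = 5.622 %


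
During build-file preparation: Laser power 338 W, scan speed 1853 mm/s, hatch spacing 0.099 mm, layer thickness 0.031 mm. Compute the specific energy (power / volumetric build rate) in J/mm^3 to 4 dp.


Build rate = 1853 * 0.099 * 0.031 = 5.686857 mm^3/s
SE = 338 / 5.686857 = 59.4353 J/mm^3


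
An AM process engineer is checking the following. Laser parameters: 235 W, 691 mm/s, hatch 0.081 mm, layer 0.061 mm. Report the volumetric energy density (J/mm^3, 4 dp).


E = 235 / (691*0.081*0.061) = 68.8296 J/mm^3


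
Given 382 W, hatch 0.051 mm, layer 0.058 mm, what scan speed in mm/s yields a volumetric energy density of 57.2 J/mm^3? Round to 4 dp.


v = 382 / (57.2*0.051*0.058) = 2257.7152 mm/s


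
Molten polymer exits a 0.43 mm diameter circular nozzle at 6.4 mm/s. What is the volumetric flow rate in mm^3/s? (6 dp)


A = pi*(0.43/2)^2 = 0.14522012 mm^2
Q = 0.14522012 * 6.4 = 0.929409 mm^3/s


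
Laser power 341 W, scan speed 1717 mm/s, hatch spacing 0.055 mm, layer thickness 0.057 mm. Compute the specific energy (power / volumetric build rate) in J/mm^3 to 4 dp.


Build rate = 1717 * 0.055 * 0.057 = 5.382795 mm^3/s
SE = 341 / 5.382795 = 63.35 J/mm^3


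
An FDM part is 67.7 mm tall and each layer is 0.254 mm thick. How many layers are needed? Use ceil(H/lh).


Layers = ceil(67.7/0.254) = 267


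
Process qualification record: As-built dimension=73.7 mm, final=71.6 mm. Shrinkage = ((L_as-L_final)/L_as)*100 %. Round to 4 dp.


Shrinkage = ((73.7-71.6)/73.7)*100 = 2.8494 %


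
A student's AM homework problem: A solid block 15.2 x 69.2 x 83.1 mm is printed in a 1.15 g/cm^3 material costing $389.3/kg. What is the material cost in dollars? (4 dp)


V = 15.2 * 69.2 * 83.1 = 87407.904 mm^3 = 87.407904 cm^3
Mass = 87.407904 * 1.15 / 1000 = 0.10051909 kg
Cost = 0.10051909 * 389.3 = 39.1321 $


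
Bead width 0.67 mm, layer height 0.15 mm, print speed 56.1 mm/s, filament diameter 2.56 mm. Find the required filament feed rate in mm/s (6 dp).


Q = 0.67 * 0.15 * 56.1 = 5.63805 mm^3/s
A_fil = pi*(2.56/2)^2 = 5.1471854 mm^2
v_feed = 5.63805 / 5.1471854 = 1.095366 mm/s


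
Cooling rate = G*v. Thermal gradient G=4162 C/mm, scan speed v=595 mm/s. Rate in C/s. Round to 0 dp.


CR = 4162 * 595 = 2476390 C/s


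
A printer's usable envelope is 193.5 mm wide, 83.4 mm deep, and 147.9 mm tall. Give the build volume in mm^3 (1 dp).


V = 193.5 * 83.4 * 147.9 = 2386795.4 mm^3


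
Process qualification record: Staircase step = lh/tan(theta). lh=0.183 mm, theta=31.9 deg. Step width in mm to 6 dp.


step = 0.183 / tan(31.9) = 0.294002 mm


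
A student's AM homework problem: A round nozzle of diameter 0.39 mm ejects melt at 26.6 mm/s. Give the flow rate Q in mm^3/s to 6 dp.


A = pi*(0.39/2)^2 = 0.11945906 mm^2
Q = 0.11945906 * 26.6 = 3.177611 mm^3/s


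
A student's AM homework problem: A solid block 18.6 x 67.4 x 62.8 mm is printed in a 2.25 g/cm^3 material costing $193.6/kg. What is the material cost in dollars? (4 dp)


V = 18.6 * 67.4 * 62.8 = 78728.592 mm^3 = 78.728592 cm^3
Mass = 78.728592 * 2.25 / 1000 = 0.17713933 kg
Cost = 0.17713933 * 193.6 = 34.2942 $


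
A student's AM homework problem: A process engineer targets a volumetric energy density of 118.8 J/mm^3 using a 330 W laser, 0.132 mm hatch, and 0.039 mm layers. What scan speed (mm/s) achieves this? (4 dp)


v = 330 / (118.8*0.132*0.039) = 539.5839 mm/s


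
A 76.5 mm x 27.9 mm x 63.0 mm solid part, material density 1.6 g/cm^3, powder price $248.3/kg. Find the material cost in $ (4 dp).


V = 76.5 * 27.9 * 63.0 = 134464.05 mm^3 = 134.46405 cm^3
Mass = 134.46405 * 1.6 / 1000 = 0.21514248 kg
Cost = 0.21514248 * 248.3 = 53.4199 $


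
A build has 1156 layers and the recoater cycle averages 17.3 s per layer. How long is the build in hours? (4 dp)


t = 1156 * 17.3 / 3600 = 5.5552 hrs


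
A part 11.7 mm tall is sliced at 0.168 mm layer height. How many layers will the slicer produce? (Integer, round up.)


Layers = ceil(11.7/0.168) = 70


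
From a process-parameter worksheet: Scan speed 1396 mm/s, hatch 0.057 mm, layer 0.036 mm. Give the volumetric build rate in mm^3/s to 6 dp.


Rate = 1396 * 0.057 * 0.036 = 2.864592 mm^3/s


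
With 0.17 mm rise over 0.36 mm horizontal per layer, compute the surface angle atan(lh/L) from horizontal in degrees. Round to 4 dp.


angle = atan(0.17/0.36) = 25.2777 degrees


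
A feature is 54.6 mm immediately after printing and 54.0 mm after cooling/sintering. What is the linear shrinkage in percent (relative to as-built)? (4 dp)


Shrinkage = ((54.6-54.0)/54.6)*100 = 1.0989 %


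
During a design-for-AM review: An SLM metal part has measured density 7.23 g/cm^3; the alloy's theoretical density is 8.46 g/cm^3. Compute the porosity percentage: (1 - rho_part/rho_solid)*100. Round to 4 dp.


Porosity = (1-7.23/8.46)*100 = 14.539 %


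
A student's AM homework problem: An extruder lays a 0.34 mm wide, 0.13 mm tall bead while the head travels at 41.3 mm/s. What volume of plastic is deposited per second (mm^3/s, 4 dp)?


Rate = 0.34 * 0.13 * 41.3 = 1.8255 mm^3/s


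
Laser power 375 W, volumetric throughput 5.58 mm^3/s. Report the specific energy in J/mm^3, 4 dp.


SE = 375 / 5.58 = 67.2043 J/mm^3


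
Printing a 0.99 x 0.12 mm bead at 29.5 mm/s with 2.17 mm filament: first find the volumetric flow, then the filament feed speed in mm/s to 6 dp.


Q = 0.99 * 0.12 * 29.5 = 3.5046 mm^3/s
A_fil = pi*(2.17/2)^2 = 3.69836141 mm^2
v_feed = 3.5046 / 3.69836141 = 0.947609 mm/s


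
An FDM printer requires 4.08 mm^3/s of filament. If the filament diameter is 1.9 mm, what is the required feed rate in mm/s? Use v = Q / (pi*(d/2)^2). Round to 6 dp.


A = pi*(1.9/2)^2 = 2.835287
v = 4.08 / 2.835287 = 1.439008 mm/s


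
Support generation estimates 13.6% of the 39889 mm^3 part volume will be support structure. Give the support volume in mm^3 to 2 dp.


V_support = 39889 * 0.136 = 5424.9 mm^3


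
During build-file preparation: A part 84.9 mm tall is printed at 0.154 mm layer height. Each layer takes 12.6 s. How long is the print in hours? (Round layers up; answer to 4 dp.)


Layers = ceil(84.9/0.154) = 552
t = 552 * 12.6 / 3600 = 1.932 hrs


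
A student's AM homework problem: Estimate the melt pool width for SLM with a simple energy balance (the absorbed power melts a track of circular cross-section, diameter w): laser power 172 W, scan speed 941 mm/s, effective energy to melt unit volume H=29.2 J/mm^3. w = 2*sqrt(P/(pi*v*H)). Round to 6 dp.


w = 2*sqrt(172/(pi*941*29.2)) = 0.089276 mm


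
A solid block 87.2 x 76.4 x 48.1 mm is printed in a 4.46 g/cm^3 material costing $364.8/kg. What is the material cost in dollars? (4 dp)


V = 87.2 * 76.4 * 48.1 = 320446.048 mm^3 = 320.446048 cm^3
Mass = 320.446048 * 4.46 / 1000 = 1.42918937 kg
Cost = 1.42918937 * 364.8 = 521.3683 $


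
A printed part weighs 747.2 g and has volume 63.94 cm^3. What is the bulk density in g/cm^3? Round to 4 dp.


rho = 747.2 / 63.94 = 11.686 g/cm^3


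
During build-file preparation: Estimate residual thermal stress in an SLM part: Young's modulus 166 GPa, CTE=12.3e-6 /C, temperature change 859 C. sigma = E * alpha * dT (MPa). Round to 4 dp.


sigma = 166*1000 * 12.3e-6 * 859 = 1753.9062 MPa


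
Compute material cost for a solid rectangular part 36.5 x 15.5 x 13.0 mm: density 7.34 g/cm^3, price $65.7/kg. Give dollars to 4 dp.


V = 36.5 * 15.5 * 13.0 = 7354.75 mm^3 = 7.35475 cm^3
Mass = 7.35475 * 7.34 / 1000 = 0.05398387 kg
Cost = 0.05398387 * 65.7 = 3.5467 $


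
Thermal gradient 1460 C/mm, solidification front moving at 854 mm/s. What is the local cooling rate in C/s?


CR = 1460 * 854 = 1246840 C/s


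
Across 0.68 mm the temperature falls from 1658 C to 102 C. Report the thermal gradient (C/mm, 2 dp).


G = (1658-102)/0.68 = 2288.24 C/mm


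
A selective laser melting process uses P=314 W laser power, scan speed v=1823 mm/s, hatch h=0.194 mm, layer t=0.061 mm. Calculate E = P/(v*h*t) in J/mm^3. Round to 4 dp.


E = 314 / (1823*0.194*0.061) = 14.555 J/mm^3


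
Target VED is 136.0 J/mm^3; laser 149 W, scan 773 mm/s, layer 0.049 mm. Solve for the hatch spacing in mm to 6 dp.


h = 149 / (136.0*773*0.049) = 0.028925 mm


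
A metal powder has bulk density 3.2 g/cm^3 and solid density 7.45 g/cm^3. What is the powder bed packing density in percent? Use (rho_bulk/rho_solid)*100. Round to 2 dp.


Packing = (3.2/7.45)*100 = 42.95 %


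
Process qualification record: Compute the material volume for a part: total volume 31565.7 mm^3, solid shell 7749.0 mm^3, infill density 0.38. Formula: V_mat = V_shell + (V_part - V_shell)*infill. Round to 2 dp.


V_infill = (31565.7 - 7749.0) * 0.38 = 9050.35
V_total = 7749.0 + 9050.35 = 16799.35 mm^3


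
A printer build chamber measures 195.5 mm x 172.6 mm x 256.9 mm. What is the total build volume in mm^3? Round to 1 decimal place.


V = 195.5 * 172.6 * 256.9 = 8668653.8 mm^3


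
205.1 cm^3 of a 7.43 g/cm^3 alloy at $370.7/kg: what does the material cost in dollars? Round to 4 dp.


Mass = 205.1*7.43/1000 = 1.523893 kg
Cost = 1.523893 * 370.7 = 564.9071 $


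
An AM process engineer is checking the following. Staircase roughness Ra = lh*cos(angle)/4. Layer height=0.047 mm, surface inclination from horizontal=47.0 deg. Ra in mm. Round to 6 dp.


Ra = 0.047 * cos(47.0) / 4 = 0.008013 mm


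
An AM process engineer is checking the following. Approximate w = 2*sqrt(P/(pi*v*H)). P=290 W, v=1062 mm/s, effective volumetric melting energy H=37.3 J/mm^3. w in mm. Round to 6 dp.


w = 2*sqrt(290/(pi*1062*37.3)) = 0.096547 mm


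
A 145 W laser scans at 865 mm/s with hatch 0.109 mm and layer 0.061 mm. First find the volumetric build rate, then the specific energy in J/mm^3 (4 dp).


Build rate = 865 * 0.109 * 0.061 = 5.751385 mm^3/s
SE = 145 / 5.751385 = 25.2113 J/mm^3


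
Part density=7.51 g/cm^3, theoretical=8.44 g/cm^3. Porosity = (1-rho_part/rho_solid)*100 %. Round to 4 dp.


Porosity = (1-7.51/8.44)*100 = 11.019 %


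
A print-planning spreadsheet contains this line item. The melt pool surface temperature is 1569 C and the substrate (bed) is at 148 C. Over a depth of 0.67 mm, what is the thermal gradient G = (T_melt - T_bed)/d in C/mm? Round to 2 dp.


G = (1569-148)/0.67 = 2120.9 C/mm


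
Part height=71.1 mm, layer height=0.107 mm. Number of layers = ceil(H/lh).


Layers = ceil(71.1/0.107) = 665


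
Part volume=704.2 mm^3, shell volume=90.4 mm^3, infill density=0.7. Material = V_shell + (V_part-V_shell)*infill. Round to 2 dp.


V_infill = (704.2 - 90.4) * 0.7 = 429.66
V_total = 90.4 + 429.66 = 520.06 mm^3


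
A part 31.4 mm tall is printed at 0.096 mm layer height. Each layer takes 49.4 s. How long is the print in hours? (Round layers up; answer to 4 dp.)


Layers = ceil(31.4/0.096) = 328
t = 328 * 49.4 / 3600 = 4.5009 hrs


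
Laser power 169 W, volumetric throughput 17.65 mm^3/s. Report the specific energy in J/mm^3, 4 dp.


SE = 169 / 17.65 = 9.5751 J/mm^3


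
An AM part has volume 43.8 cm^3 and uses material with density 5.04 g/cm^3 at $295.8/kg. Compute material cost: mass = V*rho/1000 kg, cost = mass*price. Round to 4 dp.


Mass = 43.8*5.04/1000 = 0.220752 kg
Cost = 0.220752 * 295.8 = 65.2984 $


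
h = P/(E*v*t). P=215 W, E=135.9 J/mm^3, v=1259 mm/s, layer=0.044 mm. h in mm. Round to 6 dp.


h = 215 / (135.9*1259*0.044) = 0.028559 mm


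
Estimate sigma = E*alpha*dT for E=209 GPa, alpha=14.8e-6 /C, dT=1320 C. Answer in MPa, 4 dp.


sigma = 209*1000 * 14.8e-6 * 1320 = 4083.024 MPa


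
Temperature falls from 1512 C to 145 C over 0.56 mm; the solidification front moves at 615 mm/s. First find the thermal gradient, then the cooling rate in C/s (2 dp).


G = (1512-145)/0.56 = 2441.07142857 C/mm
CR = 2441.07142857 * 615 = 1501258.93 C/s


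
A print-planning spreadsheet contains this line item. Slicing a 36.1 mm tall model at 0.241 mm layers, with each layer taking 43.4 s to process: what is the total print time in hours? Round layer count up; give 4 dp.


Layers = ceil(36.1/0.241) = 150
t = 150 * 43.4 / 3600 = 1.8083 hrs


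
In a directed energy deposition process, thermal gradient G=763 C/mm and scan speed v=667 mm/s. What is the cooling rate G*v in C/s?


CR = 763 * 667 = 508921 C/s


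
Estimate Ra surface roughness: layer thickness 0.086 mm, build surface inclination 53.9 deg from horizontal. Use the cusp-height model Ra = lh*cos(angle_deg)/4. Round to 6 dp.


Ra = 0.086 * cos(53.9) / 4 = 0.012668 mm


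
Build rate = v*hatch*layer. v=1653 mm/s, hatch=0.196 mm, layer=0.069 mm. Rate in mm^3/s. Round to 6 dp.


Rate = 1653 * 0.196 * 0.069 = 22.355172 mm^3/s


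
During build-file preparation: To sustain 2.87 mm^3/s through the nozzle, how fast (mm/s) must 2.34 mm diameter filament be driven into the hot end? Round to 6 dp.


A = pi*(2.34/2)^2 = 4.300526
v = 2.87 / 4.300526 = 0.66736 mm/s


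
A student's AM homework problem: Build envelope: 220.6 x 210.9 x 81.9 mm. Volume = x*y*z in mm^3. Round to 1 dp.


V = 220.6 * 210.9 * 81.9 = 3810359.8 mm^3


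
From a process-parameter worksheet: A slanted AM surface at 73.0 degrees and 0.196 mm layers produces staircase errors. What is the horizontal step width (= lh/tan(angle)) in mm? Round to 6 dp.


step = 0.196 / tan(73.0) = 0.059923 mm


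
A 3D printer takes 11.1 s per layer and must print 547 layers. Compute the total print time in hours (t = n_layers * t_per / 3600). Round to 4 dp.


t = 547 * 11.1 / 3600 = 1.6866 hrs


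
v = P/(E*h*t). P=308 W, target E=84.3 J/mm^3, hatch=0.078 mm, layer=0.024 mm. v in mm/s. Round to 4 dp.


v = 308 / (84.3*0.078*0.024) = 1951.719 mm/s


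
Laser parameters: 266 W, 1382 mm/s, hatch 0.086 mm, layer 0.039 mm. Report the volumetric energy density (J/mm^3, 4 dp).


E = 266 / (1382*0.086*0.039) = 57.3866 J/mm^3


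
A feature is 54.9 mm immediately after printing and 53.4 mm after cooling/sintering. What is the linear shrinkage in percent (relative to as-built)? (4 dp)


Shrinkage = ((54.9-53.4)/54.9)*100 = 2.7322 %


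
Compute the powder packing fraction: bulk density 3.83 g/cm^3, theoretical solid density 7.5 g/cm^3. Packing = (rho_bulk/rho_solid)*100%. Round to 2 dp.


Packing = (3.83/7.5)*100 = 51.07 %


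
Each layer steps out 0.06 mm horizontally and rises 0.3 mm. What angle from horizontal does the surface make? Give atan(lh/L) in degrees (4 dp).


angle = atan(0.3/0.06) = 78.6901 degrees


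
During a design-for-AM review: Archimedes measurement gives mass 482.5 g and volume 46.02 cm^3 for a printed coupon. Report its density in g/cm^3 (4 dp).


rho = 482.5 / 46.02 = 10.4846 g/cm^3


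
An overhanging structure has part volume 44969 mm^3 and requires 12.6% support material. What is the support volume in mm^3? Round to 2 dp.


V_support = 44969 * 0.126 = 5666.09 mm^3


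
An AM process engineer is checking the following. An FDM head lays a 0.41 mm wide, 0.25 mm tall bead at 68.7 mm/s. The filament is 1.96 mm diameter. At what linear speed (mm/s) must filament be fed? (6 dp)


Q = 0.41 * 0.25 * 68.7 = 7.04175 mm^3/s
A_fil = pi*(1.96/2)^2 = 3.01718558 mm^2
v_feed = 7.04175 / 3.01718558 = 2.33388 mm/s


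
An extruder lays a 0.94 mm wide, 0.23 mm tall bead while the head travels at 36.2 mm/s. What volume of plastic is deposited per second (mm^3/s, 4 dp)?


Rate = 0.94 * 0.23 * 36.2 = 7.8264 mm^3/s


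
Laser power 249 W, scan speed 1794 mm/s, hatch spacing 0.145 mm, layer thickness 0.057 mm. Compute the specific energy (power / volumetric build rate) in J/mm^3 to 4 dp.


Build rate = 1794 * 0.145 * 0.057 = 14.82741 mm^3/s
SE = 249 / 14.82741 = 16.7932 J/mm^3


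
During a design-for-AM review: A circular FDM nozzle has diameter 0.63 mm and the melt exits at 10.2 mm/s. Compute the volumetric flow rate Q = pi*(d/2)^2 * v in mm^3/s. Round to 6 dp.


A = pi*(0.63/2)^2 = 0.31172453 mm^2
Q = 0.31172453 * 10.2 = 3.17959 mm^3/s


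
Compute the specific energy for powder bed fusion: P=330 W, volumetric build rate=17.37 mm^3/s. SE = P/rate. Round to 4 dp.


SE = 330 / 17.37 = 18.9983 J/mm^3


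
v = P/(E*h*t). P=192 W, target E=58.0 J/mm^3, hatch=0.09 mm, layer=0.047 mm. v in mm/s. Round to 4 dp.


v = 192 / (58.0*0.09*0.047) = 782.5874 mm/s


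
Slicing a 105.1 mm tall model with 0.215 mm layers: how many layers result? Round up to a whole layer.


Layers = ceil(105.1/0.215) = 489


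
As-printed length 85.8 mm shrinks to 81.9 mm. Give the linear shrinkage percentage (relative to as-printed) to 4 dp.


Shrinkage = ((85.8-81.9)/85.8)*100 = 4.5455 %


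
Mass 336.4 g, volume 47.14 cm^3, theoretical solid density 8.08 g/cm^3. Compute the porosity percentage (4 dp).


rho_part = 336.4 / 47.14 = 7.13619007 g/cm^3
Porosity = (1 - 7.13619007/8.08)*100 = 11.6808 %


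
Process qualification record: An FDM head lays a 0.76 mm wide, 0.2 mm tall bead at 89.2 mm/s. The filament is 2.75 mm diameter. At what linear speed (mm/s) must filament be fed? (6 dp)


Q = 0.76 * 0.2 * 89.2 = 13.5584 mm^3/s
A_fil = pi*(2.75/2)^2 = 5.93957361 mm^2
v_feed = 13.5584 / 5.93957361 = 2.282723 mm/s


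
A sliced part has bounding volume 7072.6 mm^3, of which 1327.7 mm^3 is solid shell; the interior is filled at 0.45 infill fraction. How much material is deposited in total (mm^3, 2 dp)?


V_infill = (7072.6 - 1327.7) * 0.45 = 2585.21
V_total = 1327.7 + 2585.21 = 3912.91 mm^3


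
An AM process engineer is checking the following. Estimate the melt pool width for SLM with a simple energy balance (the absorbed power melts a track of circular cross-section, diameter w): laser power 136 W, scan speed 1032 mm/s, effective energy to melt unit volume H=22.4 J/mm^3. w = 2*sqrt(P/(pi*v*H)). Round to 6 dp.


w = 2*sqrt(136/(pi*1032*22.4)) = 0.086549 mm


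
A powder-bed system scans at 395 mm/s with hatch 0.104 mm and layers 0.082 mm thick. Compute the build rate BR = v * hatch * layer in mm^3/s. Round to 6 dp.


Rate = 395 * 0.104 * 0.082 = 3.36856 mm^3/s


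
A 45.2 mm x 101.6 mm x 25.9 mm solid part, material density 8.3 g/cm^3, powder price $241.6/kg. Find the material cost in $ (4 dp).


V = 45.2 * 101.6 * 25.9 = 118941.088 mm^3 = 118.941088 cm^3
Mass = 118.941088 * 8.3 / 1000 = 0.98721103 kg
Cost = 0.98721103 * 241.6 = 238.5102 $


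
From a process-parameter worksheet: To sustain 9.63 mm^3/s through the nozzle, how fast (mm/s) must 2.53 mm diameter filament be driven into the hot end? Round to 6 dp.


A = pi*(2.53/2)^2 = 5.027255
v = 9.63 / 5.027255 = 1.915558 mm/s


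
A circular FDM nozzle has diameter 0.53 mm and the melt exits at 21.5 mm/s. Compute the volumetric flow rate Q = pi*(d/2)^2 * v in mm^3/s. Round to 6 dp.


A = pi*(0.53/2)^2 = 0.22061834 mm^2
Q = 0.22061834 * 21.5 = 4.743294 mm^3/s


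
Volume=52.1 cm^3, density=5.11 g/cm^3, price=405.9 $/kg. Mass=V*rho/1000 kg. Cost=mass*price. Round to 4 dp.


Mass = 52.1*5.11/1000 = 0.266231 kg
Cost = 0.266231 * 405.9 = 108.0632 $


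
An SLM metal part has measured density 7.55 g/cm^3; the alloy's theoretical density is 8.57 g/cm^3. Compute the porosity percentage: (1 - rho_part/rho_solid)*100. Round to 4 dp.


Porosity = (1-7.55/8.57)*100 = 11.902 %


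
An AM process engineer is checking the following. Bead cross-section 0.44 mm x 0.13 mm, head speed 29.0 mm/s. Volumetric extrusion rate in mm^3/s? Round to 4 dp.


Rate = 0.44 * 0.13 * 29.0 = 1.6588 mm^3/s


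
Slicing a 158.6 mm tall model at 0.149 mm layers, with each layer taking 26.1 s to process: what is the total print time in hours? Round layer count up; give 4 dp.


Layers = ceil(158.6/0.149) = 1065
t = 1065 * 26.1 / 3600 = 7.7213 hrs


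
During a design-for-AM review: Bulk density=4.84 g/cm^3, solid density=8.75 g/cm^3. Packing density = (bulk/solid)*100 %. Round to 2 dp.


Packing = (4.84/8.75)*100 = 55.31 %


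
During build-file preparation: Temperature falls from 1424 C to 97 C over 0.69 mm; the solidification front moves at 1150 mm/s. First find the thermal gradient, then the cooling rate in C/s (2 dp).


G = (1424-97)/0.69 = 1923.1884058 C/mm
CR = 1923.1884058 * 1150 = 2211666.67 C/s


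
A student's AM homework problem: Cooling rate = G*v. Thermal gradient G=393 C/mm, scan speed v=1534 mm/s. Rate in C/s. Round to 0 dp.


CR = 393 * 1534 = 602862 C/s


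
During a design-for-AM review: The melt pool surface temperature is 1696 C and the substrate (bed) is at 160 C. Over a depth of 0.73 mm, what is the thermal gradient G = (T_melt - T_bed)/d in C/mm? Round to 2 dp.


G = (1696-160)/0.73 = 2104.11 C/mm


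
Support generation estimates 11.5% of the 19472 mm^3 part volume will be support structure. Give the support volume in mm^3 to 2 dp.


V_support = 19472 * 0.115 = 2239.28 mm^3


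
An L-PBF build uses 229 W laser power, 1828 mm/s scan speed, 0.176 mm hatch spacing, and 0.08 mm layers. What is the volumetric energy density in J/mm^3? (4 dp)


E = 229 / (1828*0.176*0.08) = 8.8973 J/mm^3


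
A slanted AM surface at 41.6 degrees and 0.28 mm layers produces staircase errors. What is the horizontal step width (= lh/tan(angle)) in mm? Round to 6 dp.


step = 0.28 / tan(41.6) = 0.315372 mm


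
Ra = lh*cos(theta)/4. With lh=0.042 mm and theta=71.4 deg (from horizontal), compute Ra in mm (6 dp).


Ra = 0.042 * cos(71.4) / 4 = 0.003349 mm


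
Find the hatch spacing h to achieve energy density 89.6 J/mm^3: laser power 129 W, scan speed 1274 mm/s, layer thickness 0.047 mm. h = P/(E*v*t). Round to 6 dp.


h = 129 / (89.6*1274*0.047) = 0.024044 mm


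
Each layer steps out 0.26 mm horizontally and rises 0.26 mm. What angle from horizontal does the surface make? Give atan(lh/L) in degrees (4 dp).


angle = atan(0.26/0.26) = 45.0 degrees


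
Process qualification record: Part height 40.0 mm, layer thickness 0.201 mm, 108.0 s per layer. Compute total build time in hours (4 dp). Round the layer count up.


Layers = ceil(40.0/0.201) = 200
t = 200 * 108.0 / 3600 = 6.0 hrs


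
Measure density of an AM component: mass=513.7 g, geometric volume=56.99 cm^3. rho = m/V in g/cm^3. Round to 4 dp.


rho = 513.7 / 56.99 = 9.0139 g/cm^3


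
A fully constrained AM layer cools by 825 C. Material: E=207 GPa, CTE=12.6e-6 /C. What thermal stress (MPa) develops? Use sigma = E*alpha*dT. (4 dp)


sigma = 207*1000 * 12.6e-6 * 825 = 2151.765 MPa


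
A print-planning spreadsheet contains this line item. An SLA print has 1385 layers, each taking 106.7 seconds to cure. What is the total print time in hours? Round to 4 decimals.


t = 1385 * 106.7 / 3600 = 41.0499 hrs


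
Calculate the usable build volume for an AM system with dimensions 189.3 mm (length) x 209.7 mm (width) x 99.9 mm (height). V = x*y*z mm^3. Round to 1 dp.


V = 189.3 * 209.7 * 99.9 = 3965651.4 mm^3


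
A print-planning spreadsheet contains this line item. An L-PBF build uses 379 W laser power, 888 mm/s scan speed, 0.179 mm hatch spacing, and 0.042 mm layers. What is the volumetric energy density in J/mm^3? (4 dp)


E = 379 / (888*0.179*0.042) = 56.7707 J/mm^3


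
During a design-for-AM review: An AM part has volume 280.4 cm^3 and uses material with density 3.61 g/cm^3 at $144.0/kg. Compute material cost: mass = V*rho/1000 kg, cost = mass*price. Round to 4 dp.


Mass = 280.4*3.61/1000 = 1.012244 kg
Cost = 1.012244 * 144.0 = 145.7631 $


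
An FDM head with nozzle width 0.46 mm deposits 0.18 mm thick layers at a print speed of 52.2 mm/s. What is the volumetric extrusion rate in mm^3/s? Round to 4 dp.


Rate = 0.46 * 0.18 * 52.2 = 4.3222 mm^3/s


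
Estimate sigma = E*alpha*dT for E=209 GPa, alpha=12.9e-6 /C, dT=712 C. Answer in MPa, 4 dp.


sigma = 209*1000 * 12.9e-6 * 712 = 1919.6232 MPa


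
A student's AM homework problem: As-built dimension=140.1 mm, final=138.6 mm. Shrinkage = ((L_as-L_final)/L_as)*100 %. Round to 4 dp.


Shrinkage = ((140.1-138.6)/140.1)*100 = 1.0707 %


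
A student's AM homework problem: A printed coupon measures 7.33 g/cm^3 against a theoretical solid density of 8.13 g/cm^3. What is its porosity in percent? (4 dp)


Porosity = (1-7.33/8.13)*100 = 9.8401 %


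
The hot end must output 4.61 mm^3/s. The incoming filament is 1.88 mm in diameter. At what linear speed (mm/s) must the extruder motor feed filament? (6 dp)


A = pi*(1.88/2)^2 = 2.775911
v = 4.61 / 2.775911 = 1.660716 mm/s


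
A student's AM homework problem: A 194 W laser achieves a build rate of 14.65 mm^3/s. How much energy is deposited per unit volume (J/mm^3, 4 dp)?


SE = 194 / 14.65 = 13.2423 J/mm^3


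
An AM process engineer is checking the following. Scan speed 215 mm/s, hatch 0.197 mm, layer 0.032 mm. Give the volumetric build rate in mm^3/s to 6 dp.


Rate = 215 * 0.197 * 0.032 = 1.35536 mm^3/s


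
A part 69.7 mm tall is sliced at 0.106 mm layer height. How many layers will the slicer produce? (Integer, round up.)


Layers = ceil(69.7/0.106) = 658


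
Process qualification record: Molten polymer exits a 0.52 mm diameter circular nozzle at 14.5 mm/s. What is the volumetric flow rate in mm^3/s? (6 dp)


A = pi*(0.52/2)^2 = 0.21237166 mm^2
Q = 0.21237166 * 14.5 = 3.079389 mm^3/s


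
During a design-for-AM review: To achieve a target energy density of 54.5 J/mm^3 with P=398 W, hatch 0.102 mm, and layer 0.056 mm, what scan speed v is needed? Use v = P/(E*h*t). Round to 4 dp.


v = 398 / (54.5*0.102*0.056) = 1278.493 mm/s
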